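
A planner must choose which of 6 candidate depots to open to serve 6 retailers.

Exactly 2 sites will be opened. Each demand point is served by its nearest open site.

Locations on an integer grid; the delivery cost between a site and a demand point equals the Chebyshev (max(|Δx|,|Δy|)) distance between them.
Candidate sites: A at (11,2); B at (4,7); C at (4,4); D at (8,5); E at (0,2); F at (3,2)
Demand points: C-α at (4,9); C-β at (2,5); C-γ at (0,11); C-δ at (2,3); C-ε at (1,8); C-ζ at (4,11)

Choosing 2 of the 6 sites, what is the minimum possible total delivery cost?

Open {B, F}.
  C-α→B 2, C-β→B 2, C-γ→B 4, C-δ→F 1, C-ε→B 3, C-ζ→B 4  ⇒ total 16.
Compare {B, C}: total 17.
Compare {B, E}: total 17.
No size-2 selection does better; minimum is 16.

16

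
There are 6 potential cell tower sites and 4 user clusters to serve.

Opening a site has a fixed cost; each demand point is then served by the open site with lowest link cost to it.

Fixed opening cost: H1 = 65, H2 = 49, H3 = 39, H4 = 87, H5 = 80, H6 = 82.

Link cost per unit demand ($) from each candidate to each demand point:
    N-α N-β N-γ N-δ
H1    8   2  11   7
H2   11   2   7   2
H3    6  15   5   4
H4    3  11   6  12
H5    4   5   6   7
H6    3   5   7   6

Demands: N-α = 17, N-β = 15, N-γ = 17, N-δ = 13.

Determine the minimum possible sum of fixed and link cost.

331

Open {H2, H3}: assign each demand point to its cheapest open site.
  N-α→H3 17×6=102, N-β→H2 15×2=30, N-γ→H3 17×5=85, N-δ→H2 13×2=26
  link cost 243, fixed 88 → total 331.
Compare {H2, H4}: link cost 209 + fixed 136 = 345.
Compare {H2, H5}: link cost 226 + fixed 129 = 355.
Compare {H2, H6}: link cost 226 + fixed 131 = 357.
All other subsets cost ≥ 345. Minimum total cost: 331.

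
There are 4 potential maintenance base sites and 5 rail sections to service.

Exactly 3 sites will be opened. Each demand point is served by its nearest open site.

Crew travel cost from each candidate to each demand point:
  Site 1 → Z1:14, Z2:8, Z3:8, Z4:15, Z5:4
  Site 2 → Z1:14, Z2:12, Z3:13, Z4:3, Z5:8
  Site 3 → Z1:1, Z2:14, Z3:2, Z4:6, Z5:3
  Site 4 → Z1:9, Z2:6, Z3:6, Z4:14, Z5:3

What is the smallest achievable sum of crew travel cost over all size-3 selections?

Open {Site 2, Site 3, Site 4}.
  Z1→Site 3 1, Z2→Site 4 6, Z3→Site 3 2, Z4→Site 2 3, Z5→Site 3 3  ⇒ total 15.
Compare {Site 1, Site 2, Site 3}: total 17.
Compare {Site 1, Site 3, Site 4}: total 18.
No size-3 selection does better; minimum is 15.

15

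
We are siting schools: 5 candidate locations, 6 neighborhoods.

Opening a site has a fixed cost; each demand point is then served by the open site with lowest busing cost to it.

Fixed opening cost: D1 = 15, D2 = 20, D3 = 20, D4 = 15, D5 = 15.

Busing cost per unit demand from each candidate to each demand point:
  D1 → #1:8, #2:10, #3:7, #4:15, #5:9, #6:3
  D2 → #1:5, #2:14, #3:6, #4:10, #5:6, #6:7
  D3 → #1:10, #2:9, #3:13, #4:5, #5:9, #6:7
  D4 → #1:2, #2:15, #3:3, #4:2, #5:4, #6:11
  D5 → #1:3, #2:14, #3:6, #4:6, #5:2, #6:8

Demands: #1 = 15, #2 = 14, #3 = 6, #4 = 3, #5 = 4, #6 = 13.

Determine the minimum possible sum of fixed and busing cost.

279

Open {D1, D4}: assign each demand point to its cheapest open site.
  #1→D4 15×2=30, #2→D1 14×10=140, #3→D4 6×3=18, #4→D4 3×2=6, #5→D4 4×4=16, #6→D1 13×3=39
  busing cost 249, fixed 30 → total 279.
Compare {D1, D3, D4}: busing cost 235 + fixed 50 = 285.
Compare {D1, D4, D5}: busing cost 241 + fixed 45 = 286.
Compare {D1, D3, D4, D5}: busing cost 227 + fixed 65 = 292.
All other subsets cost ≥ 285. Minimum total cost: 279.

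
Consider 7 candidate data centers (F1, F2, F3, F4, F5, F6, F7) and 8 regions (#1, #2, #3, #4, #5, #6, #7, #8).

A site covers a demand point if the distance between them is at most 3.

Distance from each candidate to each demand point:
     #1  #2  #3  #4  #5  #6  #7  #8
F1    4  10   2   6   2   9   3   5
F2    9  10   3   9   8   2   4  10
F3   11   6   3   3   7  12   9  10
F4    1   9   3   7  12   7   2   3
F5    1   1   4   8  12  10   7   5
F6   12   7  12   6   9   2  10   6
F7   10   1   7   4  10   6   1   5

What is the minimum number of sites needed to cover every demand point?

Coverage sets (demand points within 3 of each site):
  F1: {#3, #5, #7}
  F2: {#3, #6}
  F3: {#3, #4}
  F4: {#1, #3, #7, #8}
  F5: {#1, #2}
  F6: {#6}
  F7: {#2, #7}
No 4 sites suffice: every size-4 union leaves at least one demand point uncovered.
But {F1, F2, F3, F4, F5} covers everything, so the minimum is 5.

5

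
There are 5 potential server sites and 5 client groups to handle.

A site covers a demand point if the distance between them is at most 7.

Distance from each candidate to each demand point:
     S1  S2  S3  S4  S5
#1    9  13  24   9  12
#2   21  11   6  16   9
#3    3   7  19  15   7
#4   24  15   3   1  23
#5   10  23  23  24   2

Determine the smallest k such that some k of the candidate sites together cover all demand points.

Coverage sets (demand points within 7 of each site):
  #1: {}
  #2: {S3}
  #3: {S1, S2, S5}
  #4: {S3, S4}
  #5: {S5}
No single site covers all 5 demand points.
But {#3, #4} covers everything, so the minimum is 2.

2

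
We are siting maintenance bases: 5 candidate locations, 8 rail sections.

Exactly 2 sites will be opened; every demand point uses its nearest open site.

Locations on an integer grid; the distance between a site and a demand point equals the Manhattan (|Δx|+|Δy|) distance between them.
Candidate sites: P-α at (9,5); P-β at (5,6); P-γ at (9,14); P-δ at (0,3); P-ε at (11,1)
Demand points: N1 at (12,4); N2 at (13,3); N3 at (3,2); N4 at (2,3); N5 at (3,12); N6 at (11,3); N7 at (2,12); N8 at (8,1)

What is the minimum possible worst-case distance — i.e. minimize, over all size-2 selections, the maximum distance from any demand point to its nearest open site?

Open {P-α, P-β}.
  Farthest demand point is N7 at distance 9 (to P-β); all others are ≤ 9.
With {P-α, P-γ} the worst case is 9.
With {P-β, P-ε} the worst case is 9.
No size-2 selection achieves below 9.

9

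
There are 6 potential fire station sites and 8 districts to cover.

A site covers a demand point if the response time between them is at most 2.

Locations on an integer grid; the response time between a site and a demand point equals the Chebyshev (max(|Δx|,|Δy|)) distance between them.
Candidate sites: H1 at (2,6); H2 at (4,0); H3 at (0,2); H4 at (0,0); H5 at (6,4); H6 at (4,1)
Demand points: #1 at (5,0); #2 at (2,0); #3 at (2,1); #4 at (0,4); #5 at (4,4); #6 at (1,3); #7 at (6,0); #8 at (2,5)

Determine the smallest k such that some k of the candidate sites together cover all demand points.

3

Coverage sets (demand points within 2 of each site):
  H1: {#4, #5, #8}
  H2: {#1, #2, #3, #7}
  H3: {#2, #3, #4, #6}
  H4: {#2, #3}
  H5: {#5}
  H6: {#1, #2, #3, #7}
No 2 sites suffice: every size-2 union leaves at least one demand point uncovered.
But {H1, H2, H3} covers everything, so the minimum is 3.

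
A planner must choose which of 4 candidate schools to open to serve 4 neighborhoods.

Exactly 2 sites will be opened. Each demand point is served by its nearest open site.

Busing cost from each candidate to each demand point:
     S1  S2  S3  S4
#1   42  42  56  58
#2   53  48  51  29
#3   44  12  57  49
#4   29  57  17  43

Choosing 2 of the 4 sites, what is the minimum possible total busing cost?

Open {#3, #4}.
  S1→#4 29, S2→#3 12, S3→#4 17, S4→#4 43  ⇒ total 101.
Compare {#2, #4}: total 123.
Compare {#1, #4}: total 131.
No size-2 selection does better; minimum is 101.

101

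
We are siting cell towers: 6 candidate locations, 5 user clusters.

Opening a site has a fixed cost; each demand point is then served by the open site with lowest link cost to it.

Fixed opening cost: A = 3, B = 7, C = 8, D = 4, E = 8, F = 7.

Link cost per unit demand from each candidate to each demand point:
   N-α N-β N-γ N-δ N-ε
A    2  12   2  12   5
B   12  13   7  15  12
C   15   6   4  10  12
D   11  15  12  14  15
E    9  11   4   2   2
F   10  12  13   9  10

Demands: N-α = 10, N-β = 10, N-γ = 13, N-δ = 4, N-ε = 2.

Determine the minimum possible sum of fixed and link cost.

Open {A, C, E}: assign each demand point to its cheapest open site.
  N-α→A 10×2=20, N-β→C 10×6=60, N-γ→A 13×2=26, N-δ→E 4×2=8, N-ε→E 2×2=4
  link cost 118, fixed 19 → total 137.
Compare {A, C, D, E}: link cost 118 + fixed 23 = 141.
Compare {A, B, C, E}: link cost 118 + fixed 26 = 144.
Compare {A, C, E, F}: link cost 118 + fixed 26 = 144.
All other subsets cost ≥ 141. Minimum total cost: 137.

137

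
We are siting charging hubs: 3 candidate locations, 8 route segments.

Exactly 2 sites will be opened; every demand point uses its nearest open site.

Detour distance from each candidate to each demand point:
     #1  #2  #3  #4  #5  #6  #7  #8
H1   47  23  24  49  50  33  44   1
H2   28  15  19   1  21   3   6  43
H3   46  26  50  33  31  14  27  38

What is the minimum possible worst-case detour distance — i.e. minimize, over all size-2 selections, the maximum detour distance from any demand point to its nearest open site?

Open {H1, H2}.
  Farthest demand point is #1 at detour distance 28 (to H2); all others are ≤ 28.
With {H2, H3} the worst case is 38.
With {H1, H3} the worst case is 46.
No size-2 selection achieves below 28.

28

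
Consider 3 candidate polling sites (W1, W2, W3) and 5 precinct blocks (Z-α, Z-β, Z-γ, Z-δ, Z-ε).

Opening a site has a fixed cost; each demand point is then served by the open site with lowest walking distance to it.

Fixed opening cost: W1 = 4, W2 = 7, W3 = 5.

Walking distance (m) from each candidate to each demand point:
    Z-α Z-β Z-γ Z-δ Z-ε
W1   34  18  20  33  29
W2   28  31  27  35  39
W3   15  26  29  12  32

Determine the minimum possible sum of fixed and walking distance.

Open {W1, W3}: assign each demand point to its cheapest open site.
  Z-α→W3 15, Z-β→W1 18, Z-γ→W1 20, Z-δ→W3 12, Z-ε→W1 29
  walking distance 94, fixed 9 → total 103.
Compare {W1, W2, W3}: walking distance 94 + fixed 16 = 110.
Compare {W3}: walking distance 114 + fixed 5 = 119.
Compare {W2, W3}: walking distance 112 + fixed 12 = 124.
All other subsets cost ≥ 110. Minimum total cost: 103.

103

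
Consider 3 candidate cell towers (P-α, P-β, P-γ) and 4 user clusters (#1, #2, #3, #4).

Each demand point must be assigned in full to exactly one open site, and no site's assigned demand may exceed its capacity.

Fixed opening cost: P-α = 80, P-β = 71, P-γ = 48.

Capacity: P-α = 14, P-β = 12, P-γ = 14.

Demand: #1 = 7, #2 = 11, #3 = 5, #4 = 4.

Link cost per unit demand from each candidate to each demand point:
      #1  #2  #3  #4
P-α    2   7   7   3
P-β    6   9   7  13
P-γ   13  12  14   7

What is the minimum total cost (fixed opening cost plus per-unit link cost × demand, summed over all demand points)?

375

Open {P-α, P-β, P-γ}; cheapest assignment that respects the capacities:
  P-α (cap 14, load 12): #1, #3 — cost 7×2 + 5×7 = 49
  P-β (cap 12, load 11): #2 — cost 11×9 = 99
  P-γ (cap 14, load 4): #4 — cost 4×7 = 28
  Shipping 176, fixed 199 → total 375.
  Any other capacity-feasible assignment to {P-α, P-β, P-γ} ships for at least 176.
Total demand is 27; every other set of sites either has combined capacity below 27 or cannot fit the demands without splitting one across sites, so {P-α, P-β, P-γ} is the only feasible choice of open sites. Minimum: 375.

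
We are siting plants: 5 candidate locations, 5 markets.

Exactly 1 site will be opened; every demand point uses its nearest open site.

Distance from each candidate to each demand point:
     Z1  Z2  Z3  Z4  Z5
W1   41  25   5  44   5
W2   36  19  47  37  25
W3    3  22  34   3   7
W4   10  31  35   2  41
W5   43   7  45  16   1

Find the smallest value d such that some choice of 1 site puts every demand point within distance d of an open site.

34

Open {W3}.
  Farthest demand point is Z3 at distance 34 (to W3); all others are ≤ 34.
With {W4} the worst case is 41.
With {W1} the worst case is 44.
No size-1 selection achieves below 34.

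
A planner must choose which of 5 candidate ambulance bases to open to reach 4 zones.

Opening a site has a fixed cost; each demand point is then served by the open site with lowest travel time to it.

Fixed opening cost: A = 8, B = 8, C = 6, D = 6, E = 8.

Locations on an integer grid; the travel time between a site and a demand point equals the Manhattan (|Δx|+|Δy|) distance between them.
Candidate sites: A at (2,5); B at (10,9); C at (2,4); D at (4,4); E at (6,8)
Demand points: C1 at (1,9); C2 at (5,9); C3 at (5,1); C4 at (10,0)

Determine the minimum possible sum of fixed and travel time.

34

Open {D}: assign each demand point to its cheapest open site.
  C1→D 8, C2→D 6, C3→D 4, C4→D 10
  travel time 28, fixed 6 → total 34.
Compare {E}: travel time 28 + fixed 8 = 36.
Compare {D, E}: travel time 22 + fixed 14 = 36.
Compare {C}: travel time 32 + fixed 6 = 38.
All other subsets cost ≥ 36. Minimum total cost: 34.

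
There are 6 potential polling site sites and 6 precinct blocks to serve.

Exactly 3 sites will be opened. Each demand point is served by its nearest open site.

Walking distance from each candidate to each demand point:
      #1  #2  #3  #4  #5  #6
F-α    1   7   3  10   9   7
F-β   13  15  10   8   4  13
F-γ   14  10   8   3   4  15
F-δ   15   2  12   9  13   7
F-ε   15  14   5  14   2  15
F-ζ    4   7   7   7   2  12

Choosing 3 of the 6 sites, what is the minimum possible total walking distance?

Open {F-α, F-γ, F-δ}.
  #1→F-α 1, #2→F-δ 2, #3→F-α 3, #4→F-γ 3, #5→F-γ 4, #6→F-α 7  ⇒ total 20.
Compare {F-α, F-δ, F-ζ}: total 22.
Compare {F-α, F-γ, F-ε}: total 23.
No size-3 selection does better; minimum is 20.

20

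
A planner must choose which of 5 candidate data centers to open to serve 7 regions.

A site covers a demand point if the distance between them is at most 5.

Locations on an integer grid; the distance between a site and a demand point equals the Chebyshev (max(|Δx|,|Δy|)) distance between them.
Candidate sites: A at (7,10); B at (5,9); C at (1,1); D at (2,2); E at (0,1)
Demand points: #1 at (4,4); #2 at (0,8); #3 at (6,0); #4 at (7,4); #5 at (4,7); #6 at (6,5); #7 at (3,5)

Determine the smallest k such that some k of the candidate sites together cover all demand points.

2

Coverage sets (demand points within 5 of each site):
  A: {#5, #6, #7}
  B: {#1, #2, #4, #5, #6, #7}
  C: {#1, #3, #6, #7}
  D: {#1, #3, #4, #5, #6, #7}
  E: {#1, #7}
No single site covers all 7 demand points.
But {B, C} covers everything, so the minimum is 2.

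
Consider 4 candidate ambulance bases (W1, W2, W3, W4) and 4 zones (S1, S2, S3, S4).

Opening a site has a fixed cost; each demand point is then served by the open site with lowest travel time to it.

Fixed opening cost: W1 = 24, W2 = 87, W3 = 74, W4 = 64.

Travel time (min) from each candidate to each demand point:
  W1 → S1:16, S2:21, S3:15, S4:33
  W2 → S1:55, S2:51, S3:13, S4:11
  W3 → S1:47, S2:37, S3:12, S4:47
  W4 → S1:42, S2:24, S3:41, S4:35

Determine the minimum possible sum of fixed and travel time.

Open {W1}: assign each demand point to its cheapest open site.
  S1→W1 16, S2→W1 21, S3→W1 15, S4→W1 33
  travel time 85, fixed 24 → total 109.
Compare {W1, W2}: travel time 61 + fixed 111 = 172.
Compare {W1, W4}: travel time 85 + fixed 88 = 173.
Compare {W1, W3}: travel time 82 + fixed 98 = 180.
All other subsets cost ≥ 172. Minimum total cost: 109.

109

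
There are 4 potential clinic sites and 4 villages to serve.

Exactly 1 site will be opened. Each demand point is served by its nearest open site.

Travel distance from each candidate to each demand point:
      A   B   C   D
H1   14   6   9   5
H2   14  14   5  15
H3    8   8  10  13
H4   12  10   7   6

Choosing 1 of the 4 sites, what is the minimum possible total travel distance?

Open {H1}.
  A→H1 14, B→H1 6, C→H1 9, D→H1 5  ⇒ total 34.
Compare {H4}: total 35.
Compare {H3}: total 39.
No size-1 selection does better; minimum is 34.

34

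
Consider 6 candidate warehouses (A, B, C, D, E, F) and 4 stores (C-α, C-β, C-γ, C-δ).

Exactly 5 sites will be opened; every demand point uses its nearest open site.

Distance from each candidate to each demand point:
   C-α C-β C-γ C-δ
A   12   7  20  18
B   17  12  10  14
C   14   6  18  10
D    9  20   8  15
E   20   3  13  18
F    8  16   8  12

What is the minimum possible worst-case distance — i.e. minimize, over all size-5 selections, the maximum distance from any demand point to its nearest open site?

Open {A, B, C, D, E}.
  Farthest demand point is C-δ at distance 10 (to C); all others are ≤ 10.
With {A, B, C, D, F} the worst case is 10.
With {A, B, C, E, F} the worst case is 10.
No size-5 selection achieves below 10.

10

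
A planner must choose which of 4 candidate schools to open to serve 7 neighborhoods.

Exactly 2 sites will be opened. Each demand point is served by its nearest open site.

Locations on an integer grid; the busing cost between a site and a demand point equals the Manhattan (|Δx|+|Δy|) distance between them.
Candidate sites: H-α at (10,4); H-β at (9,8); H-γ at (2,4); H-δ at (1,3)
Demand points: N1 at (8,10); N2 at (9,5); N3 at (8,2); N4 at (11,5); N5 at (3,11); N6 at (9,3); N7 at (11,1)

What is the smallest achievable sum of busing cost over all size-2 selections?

Open {H-α, H-β}.
  N1→H-β 3, N2→H-α 2, N3→H-α 4, N4→H-α 2, N5→H-β 9, N6→H-α 2, N7→H-α 4  ⇒ total 26.
Compare {H-α, H-γ}: total 30.
Compare {H-α, H-δ}: total 32.
No size-2 selection does better; minimum is 26.

26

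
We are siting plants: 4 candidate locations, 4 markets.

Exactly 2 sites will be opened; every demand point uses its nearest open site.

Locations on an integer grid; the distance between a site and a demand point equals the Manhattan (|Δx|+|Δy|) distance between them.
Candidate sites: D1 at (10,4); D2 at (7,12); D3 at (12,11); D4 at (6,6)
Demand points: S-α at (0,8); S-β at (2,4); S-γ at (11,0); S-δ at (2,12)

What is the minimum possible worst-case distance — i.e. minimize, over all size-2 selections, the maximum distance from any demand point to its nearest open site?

Open {D1, D4}.
  Farthest demand point is S-δ at distance 10 (to D4); all others are ≤ 10.
With {D1, D2} the worst case is 11.
With {D2, D4} the worst case is 11.
No size-2 selection achieves below 10.

10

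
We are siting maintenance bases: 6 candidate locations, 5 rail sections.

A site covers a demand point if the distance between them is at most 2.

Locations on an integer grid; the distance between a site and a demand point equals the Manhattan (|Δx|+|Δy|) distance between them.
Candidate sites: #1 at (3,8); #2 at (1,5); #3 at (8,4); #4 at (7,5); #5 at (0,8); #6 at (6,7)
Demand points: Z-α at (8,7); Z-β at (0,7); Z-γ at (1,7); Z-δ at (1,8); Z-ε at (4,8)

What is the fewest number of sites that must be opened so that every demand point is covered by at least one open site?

Coverage sets (demand points within 2 of each site):
  #1: {Z-δ, Z-ε}
  #2: {Z-γ}
  #3: {}
  #4: {}
  #5: {Z-β, Z-γ, Z-δ}
  #6: {Z-α}
No 2 sites suffice: every size-2 union leaves at least one demand point uncovered.
But {#1, #5, #6} covers everything, so the minimum is 3.

3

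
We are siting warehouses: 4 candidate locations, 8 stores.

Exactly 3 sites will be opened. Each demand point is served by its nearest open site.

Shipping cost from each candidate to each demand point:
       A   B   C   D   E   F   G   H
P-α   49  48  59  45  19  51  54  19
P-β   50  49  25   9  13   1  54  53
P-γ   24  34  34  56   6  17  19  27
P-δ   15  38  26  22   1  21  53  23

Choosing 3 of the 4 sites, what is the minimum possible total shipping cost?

Open {P-β, P-γ, P-δ}.
  A→P-δ 15, B→P-γ 34, C→P-β 25, D→P-β 9, E→P-δ 1, F→P-β 1, G→P-γ 19, H→P-δ 23  ⇒ total 127.
Compare {P-α, P-β, P-γ}: total 137.
Compare {P-α, P-γ, P-δ}: total 153.
No size-3 selection does better; minimum is 127.

127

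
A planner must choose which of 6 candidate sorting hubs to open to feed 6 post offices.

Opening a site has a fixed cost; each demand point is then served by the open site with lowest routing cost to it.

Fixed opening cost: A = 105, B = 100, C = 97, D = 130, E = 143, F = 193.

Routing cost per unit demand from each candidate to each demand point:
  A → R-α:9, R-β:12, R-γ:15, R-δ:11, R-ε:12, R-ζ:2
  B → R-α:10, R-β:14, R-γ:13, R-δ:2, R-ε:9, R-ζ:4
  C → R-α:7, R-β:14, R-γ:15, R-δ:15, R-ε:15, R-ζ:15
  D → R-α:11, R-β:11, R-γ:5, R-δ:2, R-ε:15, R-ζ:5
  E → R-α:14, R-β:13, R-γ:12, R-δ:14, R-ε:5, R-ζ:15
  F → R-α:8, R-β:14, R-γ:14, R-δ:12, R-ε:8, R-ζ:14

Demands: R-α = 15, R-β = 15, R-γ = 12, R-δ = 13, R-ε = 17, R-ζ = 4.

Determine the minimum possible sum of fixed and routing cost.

794

Open {D, E}: assign each demand point to its cheapest open site.
  R-α→D 15×11=165, R-β→D 15×11=165, R-γ→D 12×5=60, R-δ→D 13×2=26, R-ε→E 17×5=85, R-ζ→D 4×5=20
  routing cost 521, fixed 273 → total 794.
Compare {B, D}: routing cost 570 + fixed 230 = 800.
Compare {B}: routing cost 711 + fixed 100 = 811.
Compare {D}: routing cost 691 + fixed 130 = 821.
All other subsets cost ≥ 800. Minimum total cost: 794.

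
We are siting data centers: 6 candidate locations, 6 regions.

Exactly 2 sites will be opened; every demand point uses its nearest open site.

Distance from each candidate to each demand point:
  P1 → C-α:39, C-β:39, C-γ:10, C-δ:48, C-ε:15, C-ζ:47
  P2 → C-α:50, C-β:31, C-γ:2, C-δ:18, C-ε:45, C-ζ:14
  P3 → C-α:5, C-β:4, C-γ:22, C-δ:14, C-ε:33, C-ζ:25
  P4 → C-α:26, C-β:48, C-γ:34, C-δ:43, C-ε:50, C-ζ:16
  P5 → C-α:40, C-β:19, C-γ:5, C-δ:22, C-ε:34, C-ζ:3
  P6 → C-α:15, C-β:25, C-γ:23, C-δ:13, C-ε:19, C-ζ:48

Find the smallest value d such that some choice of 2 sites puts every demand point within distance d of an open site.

19

Open {P5, P6}.
  Farthest demand point is C-β at distance 19 (to P5); all others are ≤ 19.
With {P1, P3} the worst case is 25.
With {P2, P6} the worst case is 25.
No size-2 selection achieves below 19.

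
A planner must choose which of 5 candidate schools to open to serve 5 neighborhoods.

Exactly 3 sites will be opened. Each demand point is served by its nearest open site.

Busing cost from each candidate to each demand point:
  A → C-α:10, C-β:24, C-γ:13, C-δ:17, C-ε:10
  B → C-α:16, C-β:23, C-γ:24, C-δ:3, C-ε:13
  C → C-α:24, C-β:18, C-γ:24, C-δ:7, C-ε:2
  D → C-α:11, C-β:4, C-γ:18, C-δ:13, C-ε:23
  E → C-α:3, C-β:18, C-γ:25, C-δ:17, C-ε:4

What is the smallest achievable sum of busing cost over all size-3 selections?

32

Open {B, D, E}.
  C-α→E 3, C-β→D 4, C-γ→D 18, C-δ→B 3, C-ε→E 4  ⇒ total 32.
Compare {C, D, E}: total 34.
Compare {A, C, D}: total 36.
No size-3 selection does better; minimum is 32.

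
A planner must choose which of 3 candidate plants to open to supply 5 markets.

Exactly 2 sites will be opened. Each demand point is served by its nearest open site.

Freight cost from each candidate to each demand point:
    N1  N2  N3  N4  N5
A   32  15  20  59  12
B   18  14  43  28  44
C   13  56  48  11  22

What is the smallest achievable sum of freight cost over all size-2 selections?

71

Open {A, C}.
  N1→C 13, N2→A 15, N3→A 20, N4→C 11, N5→A 12  ⇒ total 71.
Compare {A, B}: total 92.
Compare {B, C}: total 103.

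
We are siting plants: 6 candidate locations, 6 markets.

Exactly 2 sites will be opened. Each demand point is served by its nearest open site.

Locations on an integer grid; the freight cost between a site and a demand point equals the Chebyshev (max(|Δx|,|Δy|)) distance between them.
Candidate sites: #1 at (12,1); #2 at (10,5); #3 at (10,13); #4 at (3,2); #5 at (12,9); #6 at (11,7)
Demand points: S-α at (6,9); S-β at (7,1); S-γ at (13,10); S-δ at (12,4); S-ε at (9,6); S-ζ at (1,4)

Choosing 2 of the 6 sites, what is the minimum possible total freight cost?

18

Open {#2, #4}.
  S-α→#2 4, S-β→#2 4, S-γ→#2 5, S-δ→#2 2, S-ε→#2 1, S-ζ→#4 2  ⇒ total 18.
Compare {#4, #6}: total 19.
Compare {#2, #5}: total 21.
No size-2 selection does better; minimum is 18.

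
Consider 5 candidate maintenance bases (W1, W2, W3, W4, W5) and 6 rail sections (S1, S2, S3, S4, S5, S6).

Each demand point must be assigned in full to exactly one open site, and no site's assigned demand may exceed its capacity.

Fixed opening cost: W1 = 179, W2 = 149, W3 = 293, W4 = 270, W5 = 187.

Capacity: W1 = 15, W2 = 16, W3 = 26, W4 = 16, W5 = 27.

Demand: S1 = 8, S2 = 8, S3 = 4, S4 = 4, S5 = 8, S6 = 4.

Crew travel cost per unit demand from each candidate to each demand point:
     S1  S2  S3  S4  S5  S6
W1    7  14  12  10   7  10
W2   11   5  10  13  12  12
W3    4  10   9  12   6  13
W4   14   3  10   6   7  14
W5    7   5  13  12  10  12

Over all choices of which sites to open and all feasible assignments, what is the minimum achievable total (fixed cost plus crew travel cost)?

Open {W2, W5}; cheapest assignment that respects the capacities:
  W2 (cap 16, load 16): S2, S3, S6 — cost 8×5 + 4×10 + 4×12 = 128
  W5 (cap 27, load 20): S1, S4, S5 — cost 8×7 + 4×12 + 8×10 = 184
  Shipping 312, fixed 336 → total 648.
  Any other capacity-feasible assignment to {W2, W5} ships for at least 312.
Compare {W1, W5}: its best feasible assignment gives total 658.
Compare {W2, W3}: its best feasible assignment gives total 694.
Every other set of open sites that can feasibly serve all demand totals ≥ 658 even under its best assignment. Minimum: 648.

648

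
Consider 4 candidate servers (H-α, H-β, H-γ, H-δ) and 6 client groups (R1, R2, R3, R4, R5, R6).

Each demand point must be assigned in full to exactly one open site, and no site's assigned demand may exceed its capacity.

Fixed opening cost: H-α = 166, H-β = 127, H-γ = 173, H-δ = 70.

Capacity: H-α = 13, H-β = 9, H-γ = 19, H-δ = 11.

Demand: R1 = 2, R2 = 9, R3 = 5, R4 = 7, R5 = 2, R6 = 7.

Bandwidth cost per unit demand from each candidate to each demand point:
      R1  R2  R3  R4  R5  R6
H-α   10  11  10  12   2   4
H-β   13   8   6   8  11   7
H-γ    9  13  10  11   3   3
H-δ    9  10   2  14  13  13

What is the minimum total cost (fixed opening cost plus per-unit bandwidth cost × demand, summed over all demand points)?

Open {H-β, H-γ, H-δ}; cheapest assignment that respects the capacities:
  H-β (cap 9, load 9): R2 — cost 9×8 = 72
  H-γ (cap 19, load 18): R1, R4, R5, R6 — cost 2×9 + 7×11 + 2×3 + 7×3 = 122
  H-δ (cap 11, load 5): R3 — cost 5×2 = 10
  Shipping 204, fixed 370 → total 574.
  Any other capacity-feasible assignment to {H-β, H-γ, H-δ} ships for at least 204.
Compare {H-α, H-γ}: its best feasible assignment gives total 610.
Compare {H-α, H-β, H-δ}: its best feasible assignment gives total 627.
Every other set of open sites that can feasibly serve all demand totals ≥ 610 even under its best assignment. Minimum: 574.

574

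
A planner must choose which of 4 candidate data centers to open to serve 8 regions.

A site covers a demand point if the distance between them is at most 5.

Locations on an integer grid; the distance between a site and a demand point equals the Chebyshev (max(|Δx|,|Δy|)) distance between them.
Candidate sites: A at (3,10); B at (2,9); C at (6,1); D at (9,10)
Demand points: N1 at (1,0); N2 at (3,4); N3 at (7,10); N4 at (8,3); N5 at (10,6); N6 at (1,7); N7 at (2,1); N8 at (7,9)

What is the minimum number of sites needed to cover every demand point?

2

Coverage sets (demand points within 5 of each site):
  A: {N3, N6, N8}
  B: {N2, N3, N6, N8}
  C: {N1, N2, N4, N5, N7}
  D: {N3, N5, N8}
No single site covers all 8 demand points.
But {A, C} covers everything, so the minimum is 2.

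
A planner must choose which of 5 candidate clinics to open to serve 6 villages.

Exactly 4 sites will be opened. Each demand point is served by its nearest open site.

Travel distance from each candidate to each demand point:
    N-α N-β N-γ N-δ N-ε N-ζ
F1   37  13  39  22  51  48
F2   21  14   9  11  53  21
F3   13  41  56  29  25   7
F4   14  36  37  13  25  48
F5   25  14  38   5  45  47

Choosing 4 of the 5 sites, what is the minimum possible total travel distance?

Open {F1, F2, F3, F5}.
  N-α→F3 13, N-β→F1 13, N-γ→F2 9, N-δ→F5 5, N-ε→F3 25, N-ζ→F3 7  ⇒ total 72.
Compare {F2, F3, F4, F5}: total 73.
Compare {F1, F2, F3, F4}: total 78.
No size-4 selection does better; minimum is 72.

72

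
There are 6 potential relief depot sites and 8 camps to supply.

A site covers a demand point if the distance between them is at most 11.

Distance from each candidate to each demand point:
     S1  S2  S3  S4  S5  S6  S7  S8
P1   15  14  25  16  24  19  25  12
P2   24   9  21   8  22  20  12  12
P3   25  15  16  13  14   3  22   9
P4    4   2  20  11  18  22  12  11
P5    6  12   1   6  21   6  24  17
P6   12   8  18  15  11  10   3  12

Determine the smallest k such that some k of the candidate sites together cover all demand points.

Coverage sets (demand points within 11 of each site):
  P1: {}
  P2: {S2, S4}
  P3: {S6, S8}
  P4: {S1, S2, S4, S8}
  P5: {S1, S3, S4, S6}
  P6: {S2, S5, S6, S7}
No 2 sites suffice: every size-2 union leaves at least one demand point uncovered.
But {P3, P5, P6} covers everything, so the minimum is 3.

3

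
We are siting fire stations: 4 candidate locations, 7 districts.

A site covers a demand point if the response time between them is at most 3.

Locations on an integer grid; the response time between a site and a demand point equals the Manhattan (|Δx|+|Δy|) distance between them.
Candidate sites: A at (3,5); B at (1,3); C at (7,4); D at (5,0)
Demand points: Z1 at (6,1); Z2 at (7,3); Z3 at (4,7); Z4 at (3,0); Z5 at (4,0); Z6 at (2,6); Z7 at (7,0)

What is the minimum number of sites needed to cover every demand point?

3

Coverage sets (demand points within 3 of each site):
  A: {Z3, Z6}
  B: {}
  C: {Z2}
  D: {Z1, Z4, Z5, Z7}
No 2 sites suffice: every size-2 union leaves at least one demand point uncovered.
But {A, C, D} covers everything, so the minimum is 3.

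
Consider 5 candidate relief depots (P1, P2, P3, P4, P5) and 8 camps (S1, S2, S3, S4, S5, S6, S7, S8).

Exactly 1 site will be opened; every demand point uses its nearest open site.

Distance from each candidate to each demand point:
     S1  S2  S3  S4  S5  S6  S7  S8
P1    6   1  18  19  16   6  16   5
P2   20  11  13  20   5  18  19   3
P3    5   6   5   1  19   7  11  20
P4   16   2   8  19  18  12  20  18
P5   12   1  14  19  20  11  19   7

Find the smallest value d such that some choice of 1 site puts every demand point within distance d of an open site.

Open {P1}.
  Farthest demand point is S4 at distance 19 (to P1); all others are ≤ 19.
With {P2} the worst case is 20.
With {P3} the worst case is 20.
No size-1 selection achieves below 19.

19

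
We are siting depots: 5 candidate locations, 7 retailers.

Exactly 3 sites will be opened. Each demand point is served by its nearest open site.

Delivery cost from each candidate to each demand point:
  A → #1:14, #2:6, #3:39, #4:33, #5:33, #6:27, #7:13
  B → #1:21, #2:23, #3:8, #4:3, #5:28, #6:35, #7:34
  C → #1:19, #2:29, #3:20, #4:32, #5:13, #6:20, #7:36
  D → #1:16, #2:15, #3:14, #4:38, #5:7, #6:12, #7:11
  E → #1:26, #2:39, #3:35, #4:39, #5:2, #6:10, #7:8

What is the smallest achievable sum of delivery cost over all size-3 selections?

Open {A, B, E}.
  #1→A 14, #2→A 6, #3→B 8, #4→B 3, #5→E 2, #6→E 10, #7→E 8  ⇒ total 51.
Compare {A, B, D}: total 61.
Compare {B, D, E}: total 62.
No size-3 selection does better; minimum is 51.

51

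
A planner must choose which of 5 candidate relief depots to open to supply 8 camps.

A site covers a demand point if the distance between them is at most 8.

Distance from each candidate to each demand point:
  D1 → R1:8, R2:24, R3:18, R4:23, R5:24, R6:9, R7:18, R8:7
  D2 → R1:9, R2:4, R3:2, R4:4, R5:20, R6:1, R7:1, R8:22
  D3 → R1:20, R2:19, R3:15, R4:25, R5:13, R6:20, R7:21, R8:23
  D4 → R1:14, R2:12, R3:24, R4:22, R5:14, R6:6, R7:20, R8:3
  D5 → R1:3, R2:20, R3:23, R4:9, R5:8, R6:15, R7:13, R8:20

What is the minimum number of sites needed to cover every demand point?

3

Coverage sets (demand points within 8 of each site):
  D1: {R1, R8}
  D2: {R2, R3, R4, R6, R7}
  D3: {}
  D4: {R6, R8}
  D5: {R1, R5}
No 2 sites suffice: every size-2 union leaves at least one demand point uncovered.
But {D1, D2, D5} covers everything, so the minimum is 3.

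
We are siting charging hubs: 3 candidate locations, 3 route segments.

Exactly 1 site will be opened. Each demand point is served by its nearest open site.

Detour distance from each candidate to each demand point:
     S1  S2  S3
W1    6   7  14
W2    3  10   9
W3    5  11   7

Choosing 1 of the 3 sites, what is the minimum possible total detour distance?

Open {W2}.
  S1→W2 3, S2→W2 10, S3→W2 9  ⇒ total 22.
Compare {W3}: total 23.
Compare {W1}: total 27.

22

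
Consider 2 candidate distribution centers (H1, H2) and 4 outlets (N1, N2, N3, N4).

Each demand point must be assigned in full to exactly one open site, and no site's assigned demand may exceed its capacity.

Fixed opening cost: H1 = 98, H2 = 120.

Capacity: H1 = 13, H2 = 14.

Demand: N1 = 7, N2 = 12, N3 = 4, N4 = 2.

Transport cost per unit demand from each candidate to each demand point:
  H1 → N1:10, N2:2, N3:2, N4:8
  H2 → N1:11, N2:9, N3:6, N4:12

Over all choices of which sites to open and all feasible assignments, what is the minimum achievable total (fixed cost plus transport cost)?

367

Open {H1, H2}; cheapest assignment that respects the capacities:
  H1 (cap 13, load 12): N2 — cost 12×2 = 24
  H2 (cap 14, load 13): N1, N3, N4 — cost 7×11 + 4×6 + 2×12 = 125
  Shipping 149, fixed 218 → total 367.
  Any other capacity-feasible assignment to {H1, H2} ships for at least 149.
Total demand is 25 and no other set of sites has combined capacity ≥ 25, so {H1, H2} is the only feasible choice of open sites. Minimum: 367.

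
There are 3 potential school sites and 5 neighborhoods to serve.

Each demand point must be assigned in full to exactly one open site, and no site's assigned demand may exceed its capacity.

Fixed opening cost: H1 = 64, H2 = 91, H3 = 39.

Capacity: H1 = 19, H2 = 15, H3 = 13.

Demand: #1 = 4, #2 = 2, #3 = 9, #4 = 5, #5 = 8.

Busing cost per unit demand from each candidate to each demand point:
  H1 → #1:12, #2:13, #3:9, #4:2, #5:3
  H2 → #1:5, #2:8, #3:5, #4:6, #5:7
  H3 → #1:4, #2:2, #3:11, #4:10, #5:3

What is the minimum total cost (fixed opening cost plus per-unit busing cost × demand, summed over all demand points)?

Open {H1, H3}; cheapest assignment that respects the capacities:
  H1 (cap 19, load 16): #2, #3, #4 — cost 2×13 + 9×9 + 5×2 = 117
  H3 (cap 13, load 12): #1, #5 — cost 4×4 + 8×3 = 40
  Shipping 157, fixed 103 → total 260.
  Any other capacity-feasible assignment to {H1, H3} ships for at least 157.
Compare {H1, H2}: its best feasible assignment gives total 270.
Compare {H2, H3}: its best feasible assignment gives total 285.
Every other set of open sites that can feasibly serve all demand totals ≥ 270 even under its best assignment. Minimum: 260.

260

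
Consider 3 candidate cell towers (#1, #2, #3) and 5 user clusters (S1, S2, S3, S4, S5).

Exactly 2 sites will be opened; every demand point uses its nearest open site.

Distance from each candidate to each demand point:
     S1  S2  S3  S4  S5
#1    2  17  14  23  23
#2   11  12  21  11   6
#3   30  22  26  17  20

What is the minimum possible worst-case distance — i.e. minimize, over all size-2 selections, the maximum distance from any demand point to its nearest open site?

Open {#1, #2}.
  Farthest demand point is S3 at distance 14 (to #1); all others are ≤ 14.
With {#1, #3} the worst case is 20.
With {#2, #3} the worst case is 21.
No size-2 selection achieves below 14.

14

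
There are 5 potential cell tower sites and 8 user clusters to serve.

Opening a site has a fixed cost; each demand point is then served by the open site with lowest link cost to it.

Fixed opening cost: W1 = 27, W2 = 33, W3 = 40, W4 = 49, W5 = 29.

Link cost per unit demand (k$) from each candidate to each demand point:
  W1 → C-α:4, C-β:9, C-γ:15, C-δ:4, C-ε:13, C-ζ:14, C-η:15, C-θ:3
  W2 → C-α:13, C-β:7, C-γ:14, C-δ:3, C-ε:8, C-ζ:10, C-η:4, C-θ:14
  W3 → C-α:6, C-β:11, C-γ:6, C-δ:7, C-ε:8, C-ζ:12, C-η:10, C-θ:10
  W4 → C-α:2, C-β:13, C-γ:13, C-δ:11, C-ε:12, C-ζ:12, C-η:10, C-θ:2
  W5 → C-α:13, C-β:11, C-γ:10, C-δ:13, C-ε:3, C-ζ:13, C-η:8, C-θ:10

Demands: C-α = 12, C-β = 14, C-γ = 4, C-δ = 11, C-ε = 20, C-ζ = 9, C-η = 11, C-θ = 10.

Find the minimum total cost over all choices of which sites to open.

520

Open {W2, W4, W5}: assign each demand point to its cheapest open site.
  C-α→W4 12×2=24, C-β→W2 14×7=98, C-γ→W5 4×10=40, C-δ→W2 11×3=33, C-ε→W5 20×3=60, C-ζ→W2 9×10=90, C-η→W2 11×4=44, C-θ→W4 10×2=20
  link cost 409, fixed 111 → total 520.
Compare {W1, W2, W5}: link cost 443 + fixed 89 = 532.
Compare {W2, W3, W4, W5}: link cost 393 + fixed 151 = 544.
Compare {W1, W2, W4, W5}: link cost 409 + fixed 138 = 547.
All other subsets cost ≥ 532. Minimum total cost: 520.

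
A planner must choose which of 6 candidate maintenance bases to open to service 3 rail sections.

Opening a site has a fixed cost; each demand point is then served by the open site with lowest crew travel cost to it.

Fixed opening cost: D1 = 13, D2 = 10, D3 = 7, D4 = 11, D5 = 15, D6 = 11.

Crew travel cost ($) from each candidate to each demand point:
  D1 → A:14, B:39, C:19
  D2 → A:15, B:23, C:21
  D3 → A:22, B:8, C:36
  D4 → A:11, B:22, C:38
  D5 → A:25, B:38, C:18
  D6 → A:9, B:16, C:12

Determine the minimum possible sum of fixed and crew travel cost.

47

Open {D3, D6}: assign each demand point to its cheapest open site.
  A→D6 9, B→D3 8, C→D6 12
  crew travel cost 29, fixed 18 → total 47.
Compare {D6}: crew travel cost 37 + fixed 11 = 48.
Compare {D2, D3, D6}: crew travel cost 29 + fixed 28 = 57.
Compare {D2, D6}: crew travel cost 37 + fixed 21 = 58.
All other subsets cost ≥ 48. Minimum total cost: 47.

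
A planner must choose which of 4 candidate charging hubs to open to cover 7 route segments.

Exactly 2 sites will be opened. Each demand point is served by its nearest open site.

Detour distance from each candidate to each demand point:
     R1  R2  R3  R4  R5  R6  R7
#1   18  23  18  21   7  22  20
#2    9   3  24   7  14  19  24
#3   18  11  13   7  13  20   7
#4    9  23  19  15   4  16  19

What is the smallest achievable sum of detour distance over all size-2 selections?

67

Open {#3, #4}.
  R1→#4 9, R2→#3 11, R3→#3 13, R4→#3 7, R5→#4 4, R6→#4 16, R7→#3 7  ⇒ total 67.
Compare {#2, #3}: total 71.
Compare {#2, #4}: total 77.
No size-2 selection does better; minimum is 67.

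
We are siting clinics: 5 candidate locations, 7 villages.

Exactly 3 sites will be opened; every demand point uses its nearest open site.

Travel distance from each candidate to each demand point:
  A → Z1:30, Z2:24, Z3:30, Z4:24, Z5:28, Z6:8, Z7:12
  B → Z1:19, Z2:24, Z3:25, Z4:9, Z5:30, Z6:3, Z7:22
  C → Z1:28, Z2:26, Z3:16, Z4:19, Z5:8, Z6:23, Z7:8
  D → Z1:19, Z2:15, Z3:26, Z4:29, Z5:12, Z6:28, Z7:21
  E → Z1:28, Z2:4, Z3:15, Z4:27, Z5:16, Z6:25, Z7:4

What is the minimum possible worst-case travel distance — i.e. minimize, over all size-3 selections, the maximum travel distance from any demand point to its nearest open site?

19

Open {A, B, E}.
  Farthest demand point is Z1 at travel distance 19 (to B); all others are ≤ 19.
With {A, C, D} the worst case is 19.
With {B, C, D} the worst case is 19.
No size-3 selection achieves below 19.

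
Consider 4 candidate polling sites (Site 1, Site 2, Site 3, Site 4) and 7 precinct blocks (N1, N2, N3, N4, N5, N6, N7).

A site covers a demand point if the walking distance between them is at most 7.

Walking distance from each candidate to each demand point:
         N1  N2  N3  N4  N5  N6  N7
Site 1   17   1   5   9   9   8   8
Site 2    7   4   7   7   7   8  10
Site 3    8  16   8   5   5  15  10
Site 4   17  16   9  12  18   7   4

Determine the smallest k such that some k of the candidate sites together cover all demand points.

2

Coverage sets (demand points within 7 of each site):
  Site 1: {N2, N3}
  Site 2: {N1, N2, N3, N4, N5}
  Site 3: {N4, N5}
  Site 4: {N6, N7}
No single site covers all 7 demand points.
But {Site 2, Site 4} covers everything, so the minimum is 2.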